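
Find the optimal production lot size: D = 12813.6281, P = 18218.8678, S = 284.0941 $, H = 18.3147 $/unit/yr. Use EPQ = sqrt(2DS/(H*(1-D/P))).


1 - D/P = 1 - 0.7033 = 0.2967
H*(1-D/P) = 5.4337
2DS = 7280552.2856
EPQ = sqrt(1339895.5432) = 1157.5386

1157.5386 units


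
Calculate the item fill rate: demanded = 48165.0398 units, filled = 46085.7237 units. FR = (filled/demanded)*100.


FR = 46085.7237 / 48165.0398 * 100 = 95.6829

95.6829%


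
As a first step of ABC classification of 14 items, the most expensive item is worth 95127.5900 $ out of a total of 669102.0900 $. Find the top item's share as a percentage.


Top item = 95127.5900
Total = 669102.0900
Percentage = 95127.5900 / 669102.0900 * 100 = 14.2172

14.2172%


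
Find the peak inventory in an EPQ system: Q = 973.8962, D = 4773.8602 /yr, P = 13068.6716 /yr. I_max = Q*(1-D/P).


D/P = 0.3653
1 - D/P = 0.6347
I_max = 973.8962 * 0.6347 = 618.1413

618.1413 units


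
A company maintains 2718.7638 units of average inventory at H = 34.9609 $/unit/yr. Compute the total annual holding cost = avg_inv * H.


Cost = 2718.7638 * 34.9609 = 95050.4293

95050.4293 $/yr


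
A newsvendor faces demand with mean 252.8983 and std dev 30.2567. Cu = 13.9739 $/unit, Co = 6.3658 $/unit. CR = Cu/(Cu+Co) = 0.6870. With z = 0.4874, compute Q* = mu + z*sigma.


CR = Cu/(Cu+Co) = 13.9739/(13.9739+6.3658) = 0.6870
z = 0.4874
Q* = 252.8983 + 0.4874 * 30.2567 = 267.6454

267.6454 units


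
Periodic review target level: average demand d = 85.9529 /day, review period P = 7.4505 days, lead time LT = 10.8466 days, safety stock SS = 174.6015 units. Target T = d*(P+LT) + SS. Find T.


P + LT = 18.2971
d*(P+LT) = 85.9529 * 18.2971 = 1572.6888
T = 1572.6888 + 174.6015 = 1747.2903

1747.2903 units


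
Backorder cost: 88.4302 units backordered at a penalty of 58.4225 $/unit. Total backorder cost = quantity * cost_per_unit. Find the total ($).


Total = 88.4302 * 58.4225 = 5166.3134

5166.3134 $


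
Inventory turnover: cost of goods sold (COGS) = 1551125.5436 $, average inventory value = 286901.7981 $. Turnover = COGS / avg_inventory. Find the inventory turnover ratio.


Turnover = 1551125.5436 / 286901.7981 = 5.4065

5.4065


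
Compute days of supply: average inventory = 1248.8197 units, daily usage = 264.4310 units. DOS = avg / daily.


DOS = 1248.8197 / 264.4310 = 4.7227

4.7227 days


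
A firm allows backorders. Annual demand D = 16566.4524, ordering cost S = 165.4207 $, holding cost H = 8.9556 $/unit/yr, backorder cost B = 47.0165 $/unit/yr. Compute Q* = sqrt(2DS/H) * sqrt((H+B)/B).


sqrt(2DS/H) = 782.3072
sqrt((H+B)/B) = 1.0911
Q* = 782.3072 * 1.0911 = 853.5677

853.5677 units


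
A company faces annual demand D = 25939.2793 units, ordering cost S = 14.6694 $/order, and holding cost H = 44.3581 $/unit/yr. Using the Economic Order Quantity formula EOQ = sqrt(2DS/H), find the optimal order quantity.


2*D*S = 2 * 25939.2793 * 14.6694 = 761027.3275
2*D*S/H = 17156.4456
EOQ = sqrt(17156.4456) = 130.9826

130.9826 units


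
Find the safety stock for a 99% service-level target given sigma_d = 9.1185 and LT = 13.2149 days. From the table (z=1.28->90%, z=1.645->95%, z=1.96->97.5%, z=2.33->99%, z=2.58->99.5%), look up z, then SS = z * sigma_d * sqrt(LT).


From the table, SL = 99% corresponds to z = 2.33
sqrt(LT) = sqrt(13.2149) = 3.6352
SS = 2.33 * 9.1185 * 3.6352 = 77.2345

77.2345 units


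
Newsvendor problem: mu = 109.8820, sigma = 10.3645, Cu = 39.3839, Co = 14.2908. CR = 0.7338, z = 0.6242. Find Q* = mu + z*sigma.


CR = Cu/(Cu+Co) = 39.3839/(39.3839+14.2908) = 0.7338
z = 0.6242
Q* = 109.8820 + 0.6242 * 10.3645 = 116.3515

116.3515 units


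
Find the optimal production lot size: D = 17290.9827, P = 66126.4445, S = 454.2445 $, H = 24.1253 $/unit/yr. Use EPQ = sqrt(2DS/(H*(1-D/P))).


1 - D/P = 1 - 0.2615 = 0.7385
H*(1-D/P) = 17.8169
2DS = 15708667.5821
EPQ = sqrt(881670.8864) = 938.9733

938.9733 units


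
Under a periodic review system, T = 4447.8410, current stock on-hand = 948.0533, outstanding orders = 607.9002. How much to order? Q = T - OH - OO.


Inventory position = OH + OO = 948.0533 + 607.9002 = 1555.9535
Q = 4447.8410 - 1555.9535 = 2891.8875

2891.8875 units


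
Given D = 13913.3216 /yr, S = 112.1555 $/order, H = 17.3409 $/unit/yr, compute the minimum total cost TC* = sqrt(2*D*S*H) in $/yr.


2*D*S*H = 54119406.9718
TC* = sqrt(54119406.9718) = 7356.5894

7356.5894 $/yr


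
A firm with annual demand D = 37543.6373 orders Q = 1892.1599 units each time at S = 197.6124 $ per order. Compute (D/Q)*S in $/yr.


Number of orders = D/Q = 19.8417
Cost = 19.8417 * 197.6124 = 3920.9626

3920.9626 $/yr


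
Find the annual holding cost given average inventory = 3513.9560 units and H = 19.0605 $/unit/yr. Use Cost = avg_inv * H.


Cost = 3513.9560 * 19.0605 = 66977.7583

66977.7583 $/yr


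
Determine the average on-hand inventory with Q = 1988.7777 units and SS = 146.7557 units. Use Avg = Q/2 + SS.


Q/2 = 994.3889
Avg = 994.3889 + 146.7557 = 1141.1445

1141.1445 units


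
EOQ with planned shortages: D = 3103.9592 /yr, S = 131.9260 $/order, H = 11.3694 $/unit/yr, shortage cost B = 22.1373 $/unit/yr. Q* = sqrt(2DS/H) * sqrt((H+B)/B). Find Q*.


sqrt(2DS/H) = 268.3919
sqrt((H+B)/B) = 1.2303
Q* = 268.3919 * 1.2303 = 330.1969

330.1969 units


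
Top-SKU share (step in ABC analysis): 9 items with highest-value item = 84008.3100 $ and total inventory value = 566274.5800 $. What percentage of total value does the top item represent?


Top item = 84008.3100
Total = 566274.5800
Percentage = 84008.3100 / 566274.5800 * 100 = 14.8353

14.8353%


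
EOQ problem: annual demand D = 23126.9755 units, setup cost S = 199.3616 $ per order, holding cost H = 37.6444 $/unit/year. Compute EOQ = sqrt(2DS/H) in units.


2*D*S = 2 * 23126.9755 * 199.3616 = 9221261.6777
2*D*S/H = 244957.0634
EOQ = sqrt(244957.0634) = 494.9314

494.9314 units


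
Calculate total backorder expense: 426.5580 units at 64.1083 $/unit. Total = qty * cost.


Total = 426.5580 * 64.1083 = 27345.9082

27345.9082 $


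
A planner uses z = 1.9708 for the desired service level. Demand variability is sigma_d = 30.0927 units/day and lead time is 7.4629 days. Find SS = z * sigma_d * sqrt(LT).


sqrt(LT) = sqrt(7.4629) = 2.7318
SS = 1.9708 * 30.0927 * 2.7318 = 162.0159

162.0159 units


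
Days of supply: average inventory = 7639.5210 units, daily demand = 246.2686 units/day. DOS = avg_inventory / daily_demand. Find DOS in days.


DOS = 7639.5210 / 246.2686 = 31.0211

31.0211 days


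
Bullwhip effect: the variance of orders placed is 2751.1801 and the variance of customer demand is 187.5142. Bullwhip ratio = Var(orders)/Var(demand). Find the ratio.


BW = 2751.1801 / 187.5142 = 14.6718

14.6718


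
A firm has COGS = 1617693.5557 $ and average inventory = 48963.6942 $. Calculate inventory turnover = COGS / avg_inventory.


Turnover = 1617693.5557 / 48963.6942 = 33.0386

33.0386


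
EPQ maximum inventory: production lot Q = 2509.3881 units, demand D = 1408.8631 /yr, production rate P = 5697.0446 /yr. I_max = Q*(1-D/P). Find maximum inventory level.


D/P = 0.2473
1 - D/P = 0.7527
I_max = 2509.3881 * 0.7527 = 1888.8235

1888.8235 units


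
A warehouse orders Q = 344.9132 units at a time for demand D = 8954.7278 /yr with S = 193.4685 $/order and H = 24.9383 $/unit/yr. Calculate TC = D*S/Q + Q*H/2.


Ordering cost = D*S/Q = 5022.8804
Holding cost = Q*H/2 = 4300.7744
TC = 5022.8804 + 4300.7744 = 9323.6548

9323.6548 $/yr


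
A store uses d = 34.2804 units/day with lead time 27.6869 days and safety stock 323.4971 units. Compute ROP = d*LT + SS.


d*LT = 34.2804 * 27.6869 = 949.1180
ROP = 949.1180 + 323.4971 = 1272.6151

1272.6151 units


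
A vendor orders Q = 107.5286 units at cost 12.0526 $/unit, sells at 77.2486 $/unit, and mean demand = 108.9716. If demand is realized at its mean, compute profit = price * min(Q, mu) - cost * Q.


Sales at mu = min(107.5286, 108.9716) = 107.5286
Revenue = 77.2486 * 107.5286 = 8306.4338
Total cost = 12.0526 * 107.5286 = 1295.9992
Profit = 8306.4338 - 1295.9992 = 7010.4346

7010.4346 $


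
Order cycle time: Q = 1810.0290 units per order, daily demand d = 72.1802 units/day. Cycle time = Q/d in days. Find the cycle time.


Cycle = 1810.0290 / 72.1802 = 25.0765

25.0765 days


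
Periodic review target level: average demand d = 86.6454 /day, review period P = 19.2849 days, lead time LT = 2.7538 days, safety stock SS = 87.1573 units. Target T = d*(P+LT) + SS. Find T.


P + LT = 22.0387
d*(P+LT) = 86.6454 * 22.0387 = 1909.5520
T = 1909.5520 + 87.1573 = 1996.7093

1996.7093 units


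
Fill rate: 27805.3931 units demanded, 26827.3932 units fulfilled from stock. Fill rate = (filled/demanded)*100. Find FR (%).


FR = 26827.3932 / 27805.3931 * 100 = 96.4827

96.4827%


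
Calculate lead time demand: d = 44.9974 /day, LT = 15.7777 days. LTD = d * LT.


LTD = 44.9974 * 15.7777 = 709.9555

709.9555 units


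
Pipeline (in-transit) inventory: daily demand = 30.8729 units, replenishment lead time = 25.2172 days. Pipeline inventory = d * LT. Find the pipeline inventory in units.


Pipeline = 30.8729 * 25.2172 = 778.5281

778.5281 units


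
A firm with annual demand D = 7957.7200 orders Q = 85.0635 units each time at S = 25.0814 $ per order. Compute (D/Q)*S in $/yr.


Number of orders = D/Q = 93.5503
Cost = 93.5503 * 25.0814 = 2346.3737

2346.3737 $/yr


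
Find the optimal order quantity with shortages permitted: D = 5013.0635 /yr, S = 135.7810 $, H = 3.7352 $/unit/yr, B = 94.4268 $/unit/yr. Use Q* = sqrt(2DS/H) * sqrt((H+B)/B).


sqrt(2DS/H) = 603.7111
sqrt((H+B)/B) = 1.0196
Q* = 603.7111 * 1.0196 = 615.5357

615.5357 units


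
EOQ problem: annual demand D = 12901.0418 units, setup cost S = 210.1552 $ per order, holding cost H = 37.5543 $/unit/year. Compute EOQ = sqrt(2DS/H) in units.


2*D*S = 2 * 12901.0418 * 210.1552 = 5422442.0394
2*D*S/H = 144389.3786
EOQ = sqrt(144389.3786) = 379.9860

379.9860 units


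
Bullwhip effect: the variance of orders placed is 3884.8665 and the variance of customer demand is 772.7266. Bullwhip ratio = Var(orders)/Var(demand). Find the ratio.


BW = 3884.8665 / 772.7266 = 5.0275

5.0275


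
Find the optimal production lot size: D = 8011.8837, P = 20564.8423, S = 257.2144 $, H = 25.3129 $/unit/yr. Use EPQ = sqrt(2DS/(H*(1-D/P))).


1 - D/P = 1 - 0.3896 = 0.6104
H*(1-D/P) = 15.4512
2DS = 4121543.7175
EPQ = sqrt(266745.6184) = 516.4742

516.4742 units


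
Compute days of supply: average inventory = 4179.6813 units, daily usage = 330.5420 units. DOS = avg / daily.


DOS = 4179.6813 / 330.5420 = 12.6449

12.6449 days


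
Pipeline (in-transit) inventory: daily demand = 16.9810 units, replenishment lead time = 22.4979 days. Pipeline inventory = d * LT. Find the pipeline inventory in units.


Pipeline = 16.9810 * 22.4979 = 382.0368

382.0368 units


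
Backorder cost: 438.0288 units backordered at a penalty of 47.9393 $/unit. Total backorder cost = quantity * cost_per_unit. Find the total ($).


Total = 438.0288 * 47.9393 = 20998.7941

20998.7941 $


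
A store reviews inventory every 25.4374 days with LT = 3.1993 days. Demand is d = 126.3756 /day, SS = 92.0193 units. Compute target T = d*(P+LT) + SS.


P + LT = 28.6367
d*(P+LT) = 126.3756 * 28.6367 = 3618.9801
T = 3618.9801 + 92.0193 = 3710.9994

3710.9994 units


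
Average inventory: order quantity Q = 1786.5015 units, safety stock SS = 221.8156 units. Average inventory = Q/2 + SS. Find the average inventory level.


Q/2 = 893.2508
Avg = 893.2508 + 221.8156 = 1115.0664

1115.0664 units


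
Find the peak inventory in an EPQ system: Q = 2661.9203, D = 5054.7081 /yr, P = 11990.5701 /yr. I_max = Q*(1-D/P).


D/P = 0.4216
1 - D/P = 0.5784
I_max = 2661.9203 * 0.5784 = 1539.7693

1539.7693 units


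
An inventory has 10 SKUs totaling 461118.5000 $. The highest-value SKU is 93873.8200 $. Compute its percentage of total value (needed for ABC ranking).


Top item = 93873.8200
Total = 461118.5000
Percentage = 93873.8200 / 461118.5000 * 100 = 20.3579

20.3579%


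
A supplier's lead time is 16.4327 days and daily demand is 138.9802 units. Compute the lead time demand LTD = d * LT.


LTD = 138.9802 * 16.4327 = 2283.8199

2283.8199 units


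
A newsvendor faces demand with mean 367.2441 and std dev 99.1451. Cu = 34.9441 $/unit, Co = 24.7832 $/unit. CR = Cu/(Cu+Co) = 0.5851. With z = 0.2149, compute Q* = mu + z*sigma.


CR = Cu/(Cu+Co) = 34.9441/(34.9441+24.7832) = 0.5851
z = 0.2149
Q* = 367.2441 + 0.2149 * 99.1451 = 388.5504

388.5504 units


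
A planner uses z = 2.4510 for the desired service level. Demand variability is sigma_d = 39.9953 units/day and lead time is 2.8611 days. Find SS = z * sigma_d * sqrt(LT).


sqrt(LT) = sqrt(2.8611) = 1.6915
SS = 2.4510 * 39.9953 * 1.6915 = 165.8131

165.8131 units


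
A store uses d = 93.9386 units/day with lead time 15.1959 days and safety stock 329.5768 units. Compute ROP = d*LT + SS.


d*LT = 93.9386 * 15.1959 = 1427.4816
ROP = 1427.4816 + 329.5768 = 1757.0584

1757.0584 units


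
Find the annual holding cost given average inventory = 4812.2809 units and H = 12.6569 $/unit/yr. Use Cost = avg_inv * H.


Cost = 4812.2809 * 12.6569 = 60908.5581

60908.5581 $/yr


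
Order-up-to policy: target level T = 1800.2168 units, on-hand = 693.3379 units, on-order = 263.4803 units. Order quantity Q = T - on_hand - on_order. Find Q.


Inventory position = OH + OO = 693.3379 + 263.4803 = 956.8182
Q = 1800.2168 - 956.8182 = 843.3986

843.3986 units


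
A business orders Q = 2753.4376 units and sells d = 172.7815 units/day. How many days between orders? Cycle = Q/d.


Cycle = 2753.4376 / 172.7815 = 15.9360

15.9360 days


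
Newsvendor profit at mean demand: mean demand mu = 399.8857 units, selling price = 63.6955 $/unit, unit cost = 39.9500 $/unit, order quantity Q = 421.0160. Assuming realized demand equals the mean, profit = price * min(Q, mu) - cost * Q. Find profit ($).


Sales at mu = min(421.0160, 399.8857) = 399.8857
Revenue = 63.6955 * 399.8857 = 25470.9196
Total cost = 39.9500 * 421.0160 = 16819.5892
Profit = 25470.9196 - 16819.5892 = 8651.3304

8651.3304 $


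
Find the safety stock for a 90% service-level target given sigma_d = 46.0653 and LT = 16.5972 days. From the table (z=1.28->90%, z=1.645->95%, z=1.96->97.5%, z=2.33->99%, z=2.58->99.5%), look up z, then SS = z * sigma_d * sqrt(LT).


From the table, SL = 90% corresponds to z = 1.28
sqrt(LT) = sqrt(16.5972) = 4.0740
SS = 1.28 * 46.0653 * 4.0740 = 240.2156

240.2156 units


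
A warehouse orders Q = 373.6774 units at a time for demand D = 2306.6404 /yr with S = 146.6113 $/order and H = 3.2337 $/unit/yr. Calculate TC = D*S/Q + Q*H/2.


Ordering cost = D*S/Q = 905.0040
Holding cost = Q*H/2 = 604.1803
TC = 905.0040 + 604.1803 = 1509.1843

1509.1843 $/yr


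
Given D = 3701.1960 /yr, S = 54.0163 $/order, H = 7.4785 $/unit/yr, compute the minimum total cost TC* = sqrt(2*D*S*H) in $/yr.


2*D*S*H = 2990276.9311
TC* = sqrt(2990276.9311) = 1729.2417

1729.2417 $/yr


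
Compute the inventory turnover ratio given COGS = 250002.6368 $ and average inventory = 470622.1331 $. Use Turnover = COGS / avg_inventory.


Turnover = 250002.6368 / 470622.1331 = 0.5312

0.5312


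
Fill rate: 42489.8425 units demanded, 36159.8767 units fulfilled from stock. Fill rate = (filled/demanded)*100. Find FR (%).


FR = 36159.8767 / 42489.8425 * 100 = 85.1024

85.1024%


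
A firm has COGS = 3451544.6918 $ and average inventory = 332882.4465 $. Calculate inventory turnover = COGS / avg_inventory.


Turnover = 3451544.6918 / 332882.4465 = 10.3687

10.3687


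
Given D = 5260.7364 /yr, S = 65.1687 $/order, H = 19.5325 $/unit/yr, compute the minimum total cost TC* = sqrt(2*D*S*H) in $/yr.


2*D*S*H = 13392863.0349
TC* = sqrt(13392863.0349) = 3659.6261

3659.6261 $/yr


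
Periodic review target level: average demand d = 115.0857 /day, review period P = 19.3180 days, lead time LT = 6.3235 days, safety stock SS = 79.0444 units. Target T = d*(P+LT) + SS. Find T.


P + LT = 25.6415
d*(P+LT) = 115.0857 * 25.6415 = 2950.9700
T = 2950.9700 + 79.0444 = 3030.0144

3030.0144 units


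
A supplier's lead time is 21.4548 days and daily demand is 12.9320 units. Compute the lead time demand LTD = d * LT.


LTD = 12.9320 * 21.4548 = 277.4535

277.4535 units


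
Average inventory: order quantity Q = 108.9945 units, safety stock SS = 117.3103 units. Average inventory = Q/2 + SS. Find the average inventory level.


Q/2 = 54.4973
Avg = 54.4973 + 117.3103 = 171.8075

171.8075 units


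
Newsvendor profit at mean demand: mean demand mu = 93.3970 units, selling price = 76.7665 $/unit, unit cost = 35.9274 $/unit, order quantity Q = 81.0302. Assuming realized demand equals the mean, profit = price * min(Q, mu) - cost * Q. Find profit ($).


Sales at mu = min(81.0302, 93.3970) = 81.0302
Revenue = 76.7665 * 81.0302 = 6220.4048
Total cost = 35.9274 * 81.0302 = 2911.2044
Profit = 6220.4048 - 2911.2044 = 3309.2004

3309.2004 $


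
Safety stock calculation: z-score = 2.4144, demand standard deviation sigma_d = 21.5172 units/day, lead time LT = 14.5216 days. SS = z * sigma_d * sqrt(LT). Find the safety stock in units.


sqrt(LT) = sqrt(14.5216) = 3.8107
SS = 2.4144 * 21.5172 * 3.8107 = 197.9713

197.9713 units


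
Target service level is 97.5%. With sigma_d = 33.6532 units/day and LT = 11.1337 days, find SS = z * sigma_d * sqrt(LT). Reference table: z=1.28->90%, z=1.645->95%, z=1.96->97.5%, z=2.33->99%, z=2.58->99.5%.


From the table, SL = 97.5% corresponds to z = 1.96
sqrt(LT) = sqrt(11.1337) = 3.3367
SS = 1.96 * 33.6532 * 3.3367 = 220.0910

220.0910 units


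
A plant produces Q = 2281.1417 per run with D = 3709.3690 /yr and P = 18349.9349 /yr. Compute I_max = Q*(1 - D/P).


D/P = 0.2021
1 - D/P = 0.7979
I_max = 2281.1417 * 0.7979 = 1820.0176

1820.0176 units


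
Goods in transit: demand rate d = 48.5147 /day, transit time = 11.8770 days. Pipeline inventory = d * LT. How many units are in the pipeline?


Pipeline = 48.5147 * 11.8770 = 576.2091

576.2091 units


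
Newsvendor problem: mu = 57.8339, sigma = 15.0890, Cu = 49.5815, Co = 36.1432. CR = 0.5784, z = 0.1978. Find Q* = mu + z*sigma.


CR = Cu/(Cu+Co) = 49.5815/(49.5815+36.1432) = 0.5784
z = 0.1978
Q* = 57.8339 + 0.1978 * 15.0890 = 60.8185

60.8185 units


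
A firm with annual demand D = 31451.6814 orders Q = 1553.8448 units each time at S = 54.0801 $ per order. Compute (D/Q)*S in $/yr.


Number of orders = D/Q = 20.2412
Cost = 20.2412 * 54.0801 = 1094.6461

1094.6461 $/yr


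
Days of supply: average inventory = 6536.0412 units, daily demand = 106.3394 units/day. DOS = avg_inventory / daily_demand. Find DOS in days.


DOS = 6536.0412 / 106.3394 = 61.4640

61.4640 days


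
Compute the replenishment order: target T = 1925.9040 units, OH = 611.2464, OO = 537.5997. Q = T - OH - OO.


Inventory position = OH + OO = 611.2464 + 537.5997 = 1148.8461
Q = 1925.9040 - 1148.8461 = 777.0579

777.0579 units


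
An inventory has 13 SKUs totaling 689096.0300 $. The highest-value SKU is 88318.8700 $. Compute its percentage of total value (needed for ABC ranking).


Top item = 88318.8700
Total = 689096.0300
Percentage = 88318.8700 / 689096.0300 * 100 = 12.8166

12.8166%


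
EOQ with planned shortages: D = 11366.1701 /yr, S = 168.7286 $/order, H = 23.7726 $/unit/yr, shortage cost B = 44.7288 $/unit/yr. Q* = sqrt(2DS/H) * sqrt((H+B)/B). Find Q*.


sqrt(2DS/H) = 401.6780
sqrt((H+B)/B) = 1.2375
Q* = 401.6780 * 1.2375 = 497.0890

497.0890 units


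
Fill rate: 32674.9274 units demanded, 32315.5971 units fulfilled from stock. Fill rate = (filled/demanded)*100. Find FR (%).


FR = 32315.5971 / 32674.9274 * 100 = 98.9003

98.9003%


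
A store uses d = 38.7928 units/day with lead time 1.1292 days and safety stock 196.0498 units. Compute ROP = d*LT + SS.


d*LT = 38.7928 * 1.1292 = 43.8048
ROP = 43.8048 + 196.0498 = 239.8546

239.8546 units


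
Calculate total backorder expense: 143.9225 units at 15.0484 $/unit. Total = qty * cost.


Total = 143.9225 * 15.0484 = 2165.8033

2165.8033 $


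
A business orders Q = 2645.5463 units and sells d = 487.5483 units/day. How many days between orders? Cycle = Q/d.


Cycle = 2645.5463 / 487.5483 = 5.4262

5.4262 days


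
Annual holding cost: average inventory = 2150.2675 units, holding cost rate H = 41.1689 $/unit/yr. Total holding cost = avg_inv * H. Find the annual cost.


Cost = 2150.2675 * 41.1689 = 88524.1477

88524.1477 $/yr


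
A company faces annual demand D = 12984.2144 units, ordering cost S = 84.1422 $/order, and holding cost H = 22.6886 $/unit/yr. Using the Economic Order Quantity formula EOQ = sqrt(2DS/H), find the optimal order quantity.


2*D*S = 2 * 12984.2144 * 84.1422 = 2185040.7298
2*D*S/H = 96305.6658
EOQ = sqrt(96305.6658) = 310.3315

310.3315 units


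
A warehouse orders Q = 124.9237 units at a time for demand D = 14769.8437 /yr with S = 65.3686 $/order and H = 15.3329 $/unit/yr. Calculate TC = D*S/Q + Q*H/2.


Ordering cost = D*S/Q = 7728.5896
Holding cost = Q*H/2 = 957.7213
TC = 7728.5896 + 957.7213 = 8686.3109

8686.3109 $/yr


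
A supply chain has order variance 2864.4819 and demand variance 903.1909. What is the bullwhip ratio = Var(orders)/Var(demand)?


BW = 2864.4819 / 903.1909 = 3.1715

3.1715


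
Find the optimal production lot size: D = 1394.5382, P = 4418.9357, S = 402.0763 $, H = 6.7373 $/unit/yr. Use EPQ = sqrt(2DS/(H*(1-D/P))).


1 - D/P = 1 - 0.3156 = 0.6844
H*(1-D/P) = 4.6111
2DS = 1121421.5193
EPQ = sqrt(243199.0148) = 493.1521

493.1521 units


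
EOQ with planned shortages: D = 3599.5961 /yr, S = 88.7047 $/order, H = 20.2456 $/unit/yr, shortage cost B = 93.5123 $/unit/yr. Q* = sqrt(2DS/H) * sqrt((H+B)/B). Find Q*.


sqrt(2DS/H) = 177.6028
sqrt((H+B)/B) = 1.1030
Q* = 177.6028 * 1.1030 = 195.8873

195.8873 units


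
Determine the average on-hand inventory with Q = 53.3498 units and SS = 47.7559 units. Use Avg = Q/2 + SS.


Q/2 = 26.6749
Avg = 26.6749 + 47.7559 = 74.4308

74.4308 units


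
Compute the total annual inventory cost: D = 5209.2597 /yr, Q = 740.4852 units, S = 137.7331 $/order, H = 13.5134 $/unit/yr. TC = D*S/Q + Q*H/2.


Ordering cost = D*S/Q = 968.9424
Holding cost = Q*H/2 = 5003.2364
TC = 968.9424 + 5003.2364 = 5972.1787

5972.1787 $/yr


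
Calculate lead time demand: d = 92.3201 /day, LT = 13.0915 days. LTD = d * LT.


LTD = 92.3201 * 13.0915 = 1208.6086

1208.6086 units


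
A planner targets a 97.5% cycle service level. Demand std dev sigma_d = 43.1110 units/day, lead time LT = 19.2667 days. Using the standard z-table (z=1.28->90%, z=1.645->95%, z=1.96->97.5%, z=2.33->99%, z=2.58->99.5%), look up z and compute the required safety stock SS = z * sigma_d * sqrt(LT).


From the table, SL = 97.5% corresponds to z = 1.96
sqrt(LT) = sqrt(19.2667) = 4.3894
SS = 1.96 * 43.1110 * 4.3894 = 370.8923

370.8923 units


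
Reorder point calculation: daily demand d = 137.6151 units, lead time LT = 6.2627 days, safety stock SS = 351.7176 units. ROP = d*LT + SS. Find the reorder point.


d*LT = 137.6151 * 6.2627 = 861.8421
ROP = 861.8421 + 351.7176 = 1213.5597

1213.5597 units


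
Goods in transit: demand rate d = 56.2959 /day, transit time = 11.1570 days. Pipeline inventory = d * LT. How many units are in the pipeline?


Pipeline = 56.2959 * 11.1570 = 628.0934

628.0934 units


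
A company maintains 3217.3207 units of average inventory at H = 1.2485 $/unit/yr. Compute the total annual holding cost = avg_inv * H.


Cost = 3217.3207 * 1.2485 = 4016.8249

4016.8249 $/yr


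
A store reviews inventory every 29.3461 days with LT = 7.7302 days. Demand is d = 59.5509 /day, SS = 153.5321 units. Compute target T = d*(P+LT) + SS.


P + LT = 37.0763
d*(P+LT) = 59.5509 * 37.0763 = 2207.9270
T = 2207.9270 + 153.5321 = 2361.4591

2361.4591 units


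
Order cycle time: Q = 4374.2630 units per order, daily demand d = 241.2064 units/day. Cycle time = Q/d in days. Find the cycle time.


Cycle = 4374.2630 / 241.2064 = 18.1349

18.1349 days


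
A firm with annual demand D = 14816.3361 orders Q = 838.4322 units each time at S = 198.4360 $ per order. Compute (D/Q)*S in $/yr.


Number of orders = D/Q = 17.6715
Cost = 17.6715 * 198.4360 = 3506.6574

3506.6574 $/yr


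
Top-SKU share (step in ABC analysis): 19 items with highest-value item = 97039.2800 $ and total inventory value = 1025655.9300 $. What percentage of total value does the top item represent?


Top item = 97039.2800
Total = 1025655.9300
Percentage = 97039.2800 / 1025655.9300 * 100 = 9.4612

9.4612%


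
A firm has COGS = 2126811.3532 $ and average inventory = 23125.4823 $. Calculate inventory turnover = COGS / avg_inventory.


Turnover = 2126811.3532 / 23125.4823 = 91.9683

91.9683


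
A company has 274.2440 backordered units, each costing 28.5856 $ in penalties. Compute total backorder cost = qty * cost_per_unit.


Total = 274.2440 * 28.5856 = 7839.4293

7839.4293 $


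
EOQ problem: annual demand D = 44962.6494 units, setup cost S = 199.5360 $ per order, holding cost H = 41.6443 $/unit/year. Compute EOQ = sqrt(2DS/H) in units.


2*D*S = 2 * 44962.6494 * 199.5360 = 17943334.4214
2*D*S/H = 430871.3178
EOQ = sqrt(430871.3178) = 656.4079

656.4079 units


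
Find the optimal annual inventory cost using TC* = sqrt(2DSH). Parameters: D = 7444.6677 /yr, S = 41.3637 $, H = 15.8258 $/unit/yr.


2*D*S*H = 9746762.0949
TC* = sqrt(9746762.0949) = 3121.9805

3121.9805 $/yr


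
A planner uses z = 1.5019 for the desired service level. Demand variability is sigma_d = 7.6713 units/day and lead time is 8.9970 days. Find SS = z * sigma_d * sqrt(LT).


sqrt(LT) = sqrt(8.9970) = 2.9995
SS = 1.5019 * 7.6713 * 2.9995 = 34.5588

34.5588 units


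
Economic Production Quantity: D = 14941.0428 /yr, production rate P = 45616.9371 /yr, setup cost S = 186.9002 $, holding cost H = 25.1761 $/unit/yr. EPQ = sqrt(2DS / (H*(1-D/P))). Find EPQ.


1 - D/P = 1 - 0.3275 = 0.6725
H*(1-D/P) = 16.9301
2DS = 5584967.7751
EPQ = sqrt(329883.8889) = 574.3552

574.3552 units


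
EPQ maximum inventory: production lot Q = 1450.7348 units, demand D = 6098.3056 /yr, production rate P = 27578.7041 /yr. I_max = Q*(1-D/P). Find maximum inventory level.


D/P = 0.2211
1 - D/P = 0.7789
I_max = 1450.7348 * 0.7789 = 1129.9429

1129.9429 units


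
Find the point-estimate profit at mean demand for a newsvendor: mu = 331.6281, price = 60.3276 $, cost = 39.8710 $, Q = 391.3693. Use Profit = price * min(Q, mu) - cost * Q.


Sales at mu = min(391.3693, 331.6281) = 331.6281
Revenue = 60.3276 * 331.6281 = 20006.3274
Total cost = 39.8710 * 391.3693 = 15604.2854
Profit = 20006.3274 - 15604.2854 = 4402.0420

4402.0420 $


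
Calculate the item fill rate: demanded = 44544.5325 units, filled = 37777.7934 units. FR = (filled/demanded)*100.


FR = 37777.7934 / 44544.5325 * 100 = 84.8090

84.8090%


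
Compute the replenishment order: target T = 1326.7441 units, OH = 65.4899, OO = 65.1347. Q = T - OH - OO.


Inventory position = OH + OO = 65.4899 + 65.1347 = 130.6246
Q = 1326.7441 - 130.6246 = 1196.1195

1196.1195 units


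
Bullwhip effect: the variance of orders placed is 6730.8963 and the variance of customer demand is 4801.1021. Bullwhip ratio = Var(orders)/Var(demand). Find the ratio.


BW = 6730.8963 / 4801.1021 = 1.4019

1.4019


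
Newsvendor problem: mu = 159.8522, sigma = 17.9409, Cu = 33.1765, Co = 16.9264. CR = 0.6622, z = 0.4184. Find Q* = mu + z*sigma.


CR = Cu/(Cu+Co) = 33.1765/(33.1765+16.9264) = 0.6622
z = 0.4184
Q* = 159.8522 + 0.4184 * 17.9409 = 167.3587

167.3587 units


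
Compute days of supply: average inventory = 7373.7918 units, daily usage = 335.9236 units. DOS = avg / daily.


DOS = 7373.7918 / 335.9236 = 21.9508

21.9508 days


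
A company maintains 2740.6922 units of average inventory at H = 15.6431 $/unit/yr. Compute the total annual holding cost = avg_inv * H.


Cost = 2740.6922 * 15.6431 = 42872.9222

42872.9222 $/yr


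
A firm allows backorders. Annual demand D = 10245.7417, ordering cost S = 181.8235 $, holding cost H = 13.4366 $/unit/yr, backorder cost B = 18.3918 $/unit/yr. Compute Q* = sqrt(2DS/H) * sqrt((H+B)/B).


sqrt(2DS/H) = 526.5832
sqrt((H+B)/B) = 1.3155
Q* = 526.5832 * 1.3155 = 692.7273

692.7273 units


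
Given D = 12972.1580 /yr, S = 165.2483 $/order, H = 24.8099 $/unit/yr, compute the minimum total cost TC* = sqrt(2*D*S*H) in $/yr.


2*D*S*H = 106366345.8346
TC* = sqrt(106366345.8346) = 10313.4061

10313.4061 $/yr


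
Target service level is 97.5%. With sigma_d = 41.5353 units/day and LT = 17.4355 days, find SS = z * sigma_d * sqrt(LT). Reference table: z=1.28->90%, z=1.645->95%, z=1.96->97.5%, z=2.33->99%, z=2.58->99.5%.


From the table, SL = 97.5% corresponds to z = 1.96
sqrt(LT) = sqrt(17.4355) = 4.1756
SS = 1.96 * 41.5353 * 4.1756 = 339.9309

339.9309 units


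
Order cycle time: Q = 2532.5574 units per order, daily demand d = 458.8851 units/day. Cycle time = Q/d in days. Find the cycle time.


Cycle = 2532.5574 / 458.8851 = 5.5189

5.5189 days


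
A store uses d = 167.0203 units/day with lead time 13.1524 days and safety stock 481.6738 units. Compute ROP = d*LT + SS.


d*LT = 167.0203 * 13.1524 = 2196.7178
ROP = 2196.7178 + 481.6738 = 2678.3916

2678.3916 units


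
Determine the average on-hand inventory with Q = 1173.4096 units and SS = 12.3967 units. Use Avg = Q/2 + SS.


Q/2 = 586.7048
Avg = 586.7048 + 12.3967 = 599.1015

599.1015 units


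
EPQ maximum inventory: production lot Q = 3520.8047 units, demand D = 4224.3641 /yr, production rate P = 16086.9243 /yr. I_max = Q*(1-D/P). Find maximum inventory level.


D/P = 0.2626
1 - D/P = 0.7374
I_max = 3520.8047 * 0.7374 = 2596.2550

2596.2550 units


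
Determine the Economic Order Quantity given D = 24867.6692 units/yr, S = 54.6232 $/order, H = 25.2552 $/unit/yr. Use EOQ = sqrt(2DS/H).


2*D*S = 2 * 24867.6692 * 54.6232 = 2716703.3365
2*D*S/H = 107570.0583
EOQ = sqrt(107570.0583) = 327.9787

327.9787 units


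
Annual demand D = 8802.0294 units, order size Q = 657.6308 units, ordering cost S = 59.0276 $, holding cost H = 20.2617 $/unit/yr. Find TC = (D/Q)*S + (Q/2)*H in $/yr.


Ordering cost = D*S/Q = 790.0522
Holding cost = Q*H/2 = 6662.3590
TC = 790.0522 + 6662.3590 = 7452.4112

7452.4112 $/yr


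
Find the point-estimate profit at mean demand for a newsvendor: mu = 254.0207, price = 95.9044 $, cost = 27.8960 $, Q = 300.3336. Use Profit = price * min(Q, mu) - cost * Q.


Sales at mu = min(300.3336, 254.0207) = 254.0207
Revenue = 95.9044 * 254.0207 = 24361.7028
Total cost = 27.8960 * 300.3336 = 8378.1061
Profit = 24361.7028 - 8378.1061 = 15983.5967

15983.5967 $


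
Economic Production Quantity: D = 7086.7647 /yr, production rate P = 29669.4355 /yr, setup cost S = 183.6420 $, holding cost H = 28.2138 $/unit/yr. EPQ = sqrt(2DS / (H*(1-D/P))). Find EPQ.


1 - D/P = 1 - 0.2389 = 0.7611
H*(1-D/P) = 21.4747
2DS = 2602855.2861
EPQ = sqrt(121205.5256) = 348.1458

348.1458 units


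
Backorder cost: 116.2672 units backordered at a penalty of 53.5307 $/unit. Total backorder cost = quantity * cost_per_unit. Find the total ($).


Total = 116.2672 * 53.5307 = 6223.8646

6223.8646 $


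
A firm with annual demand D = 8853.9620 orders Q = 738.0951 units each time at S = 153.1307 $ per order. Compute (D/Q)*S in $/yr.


Number of orders = D/Q = 11.9957
Cost = 11.9957 * 153.1307 = 1836.9088

1836.9088 $/yr


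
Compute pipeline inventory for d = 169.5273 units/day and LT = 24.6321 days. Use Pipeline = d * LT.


Pipeline = 169.5273 * 24.6321 = 4175.8134

4175.8134 units


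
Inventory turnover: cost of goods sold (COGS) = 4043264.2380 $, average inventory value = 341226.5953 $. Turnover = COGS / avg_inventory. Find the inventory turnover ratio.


Turnover = 4043264.2380 / 341226.5953 = 11.8492

11.8492


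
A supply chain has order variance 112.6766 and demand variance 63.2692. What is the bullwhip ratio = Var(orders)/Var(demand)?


BW = 112.6766 / 63.2692 = 1.7809

1.7809


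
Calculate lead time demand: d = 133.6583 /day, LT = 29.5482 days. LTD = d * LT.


LTD = 133.6583 * 29.5482 = 3949.3622

3949.3622 units


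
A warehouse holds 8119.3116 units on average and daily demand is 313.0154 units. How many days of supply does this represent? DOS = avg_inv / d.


DOS = 8119.3116 / 313.0154 = 25.9390

25.9390 days


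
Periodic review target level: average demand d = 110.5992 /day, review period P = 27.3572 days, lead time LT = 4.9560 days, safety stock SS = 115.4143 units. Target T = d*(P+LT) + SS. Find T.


P + LT = 32.3132
d*(P+LT) = 110.5992 * 32.3132 = 3573.8141
T = 3573.8141 + 115.4143 = 3689.2284

3689.2284 units


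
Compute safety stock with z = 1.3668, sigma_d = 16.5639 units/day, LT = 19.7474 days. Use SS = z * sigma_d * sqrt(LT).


sqrt(LT) = sqrt(19.7474) = 4.4438
SS = 1.3668 * 16.5639 * 4.4438 = 100.6057

100.6057 units


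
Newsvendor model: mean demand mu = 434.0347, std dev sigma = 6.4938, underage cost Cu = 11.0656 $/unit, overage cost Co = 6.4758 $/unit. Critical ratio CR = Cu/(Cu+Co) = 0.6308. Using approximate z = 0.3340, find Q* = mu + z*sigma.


CR = Cu/(Cu+Co) = 11.0656/(11.0656+6.4758) = 0.6308
z = 0.3340
Q* = 434.0347 + 0.3340 * 6.4938 = 436.2036

436.2036 units


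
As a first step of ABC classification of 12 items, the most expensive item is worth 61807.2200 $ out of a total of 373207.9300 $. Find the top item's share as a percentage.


Top item = 61807.2200
Total = 373207.9300
Percentage = 61807.2200 / 373207.9300 * 100 = 16.5611

16.5611%


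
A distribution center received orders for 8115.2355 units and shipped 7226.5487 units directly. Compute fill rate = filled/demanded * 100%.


FR = 7226.5487 / 8115.2355 * 100 = 89.0492

89.0492%


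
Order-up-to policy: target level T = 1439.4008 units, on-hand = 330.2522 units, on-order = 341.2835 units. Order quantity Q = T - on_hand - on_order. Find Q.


Inventory position = OH + OO = 330.2522 + 341.2835 = 671.5357
Q = 1439.4008 - 671.5357 = 767.8651

767.8651 units


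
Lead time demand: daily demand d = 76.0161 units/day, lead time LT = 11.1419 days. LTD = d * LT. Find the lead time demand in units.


LTD = 76.0161 * 11.1419 = 846.9638

846.9638 units


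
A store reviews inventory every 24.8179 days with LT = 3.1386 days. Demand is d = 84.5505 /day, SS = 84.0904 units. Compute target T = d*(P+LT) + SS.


P + LT = 27.9565
d*(P+LT) = 84.5505 * 27.9565 = 2363.7361
T = 2363.7361 + 84.0904 = 2447.8265

2447.8265 units


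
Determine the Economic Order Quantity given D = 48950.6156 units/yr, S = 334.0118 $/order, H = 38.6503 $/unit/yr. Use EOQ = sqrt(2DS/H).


2*D*S = 2 * 48950.6156 * 334.0118 = 32700166.4553
2*D*S/H = 846052.0735
EOQ = sqrt(846052.0735) = 919.8109

919.8109 units


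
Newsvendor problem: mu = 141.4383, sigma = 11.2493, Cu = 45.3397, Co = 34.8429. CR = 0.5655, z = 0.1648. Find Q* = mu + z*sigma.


CR = Cu/(Cu+Co) = 45.3397/(45.3397+34.8429) = 0.5655
z = 0.1648
Q* = 141.4383 + 0.1648 * 11.2493 = 143.2922

143.2922 units


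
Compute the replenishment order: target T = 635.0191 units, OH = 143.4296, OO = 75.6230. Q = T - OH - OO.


Inventory position = OH + OO = 143.4296 + 75.6230 = 219.0526
Q = 635.0191 - 219.0526 = 415.9665

415.9665 units


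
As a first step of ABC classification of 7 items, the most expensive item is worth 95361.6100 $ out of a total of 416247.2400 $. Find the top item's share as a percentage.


Top item = 95361.6100
Total = 416247.2400
Percentage = 95361.6100 / 416247.2400 * 100 = 22.9098

22.9098%


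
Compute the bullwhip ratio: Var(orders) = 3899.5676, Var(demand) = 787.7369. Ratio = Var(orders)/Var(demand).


BW = 3899.5676 / 787.7369 = 4.9503

4.9503


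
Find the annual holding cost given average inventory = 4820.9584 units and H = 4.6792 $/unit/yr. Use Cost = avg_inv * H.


Cost = 4820.9584 * 4.6792 = 22558.2285

22558.2285 $/yr


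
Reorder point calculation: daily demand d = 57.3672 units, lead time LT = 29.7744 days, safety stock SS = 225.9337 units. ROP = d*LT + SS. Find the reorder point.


d*LT = 57.3672 * 29.7744 = 1708.0740
ROP = 1708.0740 + 225.9337 = 1934.0077

1934.0077 units


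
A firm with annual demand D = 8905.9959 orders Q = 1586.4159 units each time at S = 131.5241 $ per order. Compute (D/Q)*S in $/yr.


Number of orders = D/Q = 5.6139
Cost = 5.6139 * 131.5241 = 738.3644

738.3644 $/yr


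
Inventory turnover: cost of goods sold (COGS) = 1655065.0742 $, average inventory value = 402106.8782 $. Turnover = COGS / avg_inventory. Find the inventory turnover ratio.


Turnover = 1655065.0742 / 402106.8782 = 4.1160

4.1160


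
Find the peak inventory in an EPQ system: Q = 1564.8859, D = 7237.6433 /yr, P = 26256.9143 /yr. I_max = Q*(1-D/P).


D/P = 0.2756
1 - D/P = 0.7244
I_max = 1564.8859 * 0.7244 = 1133.5296

1133.5296 units


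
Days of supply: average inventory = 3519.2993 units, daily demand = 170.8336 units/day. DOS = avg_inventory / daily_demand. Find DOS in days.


DOS = 3519.2993 / 170.8336 = 20.6007

20.6007 days


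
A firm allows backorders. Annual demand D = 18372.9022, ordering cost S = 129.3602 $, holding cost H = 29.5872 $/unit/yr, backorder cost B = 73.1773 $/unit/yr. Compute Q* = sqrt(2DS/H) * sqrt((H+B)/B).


sqrt(2DS/H) = 400.8227
sqrt((H+B)/B) = 1.1850
Q* = 400.8227 * 1.1850 = 474.9913

474.9913 units


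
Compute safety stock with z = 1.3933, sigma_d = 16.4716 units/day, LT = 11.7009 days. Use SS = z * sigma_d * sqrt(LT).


sqrt(LT) = sqrt(11.7009) = 3.4207
SS = 1.3933 * 16.4716 * 3.4207 = 78.5037

78.5037 units


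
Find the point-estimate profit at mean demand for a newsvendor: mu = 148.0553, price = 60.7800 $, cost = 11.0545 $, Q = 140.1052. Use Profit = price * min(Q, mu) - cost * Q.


Sales at mu = min(140.1052, 148.0553) = 140.1052
Revenue = 60.7800 * 140.1052 = 8515.5941
Total cost = 11.0545 * 140.1052 = 1548.7929
Profit = 8515.5941 - 1548.7929 = 6966.8011

6966.8011 $


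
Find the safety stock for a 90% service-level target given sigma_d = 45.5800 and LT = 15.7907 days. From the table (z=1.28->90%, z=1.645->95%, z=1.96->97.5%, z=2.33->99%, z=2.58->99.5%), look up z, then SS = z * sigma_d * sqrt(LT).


From the table, SL = 90% corresponds to z = 1.28
sqrt(LT) = sqrt(15.7907) = 3.9738
SS = 1.28 * 45.5800 * 3.9738 = 231.8382

231.8382 units


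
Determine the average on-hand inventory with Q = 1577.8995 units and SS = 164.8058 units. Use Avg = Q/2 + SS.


Q/2 = 788.9497
Avg = 788.9497 + 164.8058 = 953.7555

953.7555 units


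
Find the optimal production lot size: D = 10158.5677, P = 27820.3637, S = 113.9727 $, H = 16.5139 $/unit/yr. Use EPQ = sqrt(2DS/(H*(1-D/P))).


1 - D/P = 1 - 0.3651 = 0.6349
H*(1-D/P) = 10.4839
2DS = 2315598.7778
EPQ = sqrt(220872.4763) = 469.9707

469.9707 units


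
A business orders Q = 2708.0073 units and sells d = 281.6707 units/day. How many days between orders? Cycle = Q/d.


Cycle = 2708.0073 / 281.6707 = 9.6141

9.6141 days


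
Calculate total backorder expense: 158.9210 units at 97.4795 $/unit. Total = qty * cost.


Total = 158.9210 * 97.4795 = 15491.5396

15491.5396 $


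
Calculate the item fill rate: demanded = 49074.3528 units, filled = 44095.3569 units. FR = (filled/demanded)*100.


FR = 44095.3569 / 49074.3528 * 100 = 89.8542

89.8542%


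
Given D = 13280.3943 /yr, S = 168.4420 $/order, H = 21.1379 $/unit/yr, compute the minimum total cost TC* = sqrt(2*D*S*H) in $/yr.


2*D*S*H = 94569957.4501
TC* = sqrt(94569957.4501) = 9724.7086

9724.7086 $/yr
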